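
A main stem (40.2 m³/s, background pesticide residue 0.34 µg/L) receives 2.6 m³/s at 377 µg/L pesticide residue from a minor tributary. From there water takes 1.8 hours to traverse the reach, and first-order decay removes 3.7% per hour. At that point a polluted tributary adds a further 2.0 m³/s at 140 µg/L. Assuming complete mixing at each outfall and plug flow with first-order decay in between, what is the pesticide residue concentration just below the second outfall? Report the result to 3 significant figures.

Conservation of mass: C = (40.20·0.3400 + 2.600·377.0) / 42.80 = 993.9/42.80 = 23.22 µg/L; combined flow 42.80 m³/s.
3.7%/h lost → k = −ln(1 − 0.037) = 0.03770 h⁻¹.
Applying C = C₀e^(−kt): 23.22 × 0.9344 = 21.70 µg/L.
Second outfall: C = (42.80·21.70 + 2.000·140.0)/44.80 = 26.98 µg/L.

27.0 µg/L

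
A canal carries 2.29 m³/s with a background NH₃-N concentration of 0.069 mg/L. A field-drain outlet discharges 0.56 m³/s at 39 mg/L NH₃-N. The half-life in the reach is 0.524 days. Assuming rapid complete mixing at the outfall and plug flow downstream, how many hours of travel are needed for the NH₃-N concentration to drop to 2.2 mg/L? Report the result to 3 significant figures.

Conservation of mass: C = (2.290·0.06900 + 0.5600·39.00) / 2.850 = 22.00/2.850 = 7.719 mg/L.
Half-life 0.524 d → k = ln 2 / 0.524 = 1.323 d⁻¹.
7.719·exp(−k·t) = 2.2 → t = ln(7.719/2.2)/k = 81980 s = 22.77 h.

22.8 h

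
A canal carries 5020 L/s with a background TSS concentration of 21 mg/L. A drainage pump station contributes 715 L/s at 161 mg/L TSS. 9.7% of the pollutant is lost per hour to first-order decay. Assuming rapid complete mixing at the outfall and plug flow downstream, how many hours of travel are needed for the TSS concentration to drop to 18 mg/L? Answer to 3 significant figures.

7.44 h

Flow-weighted average: C = (5020·21.00 + 715.0·161.0) / 5735 = 220500/5735 = 38.45 mg/L.
9.7%/h lost → k = −ln(1 − 0.097) = 0.1020 h⁻¹.
38.45·exp(−k·t) = 18 → t = ln(38.45/18)/k = 26780 s = 7.440 h.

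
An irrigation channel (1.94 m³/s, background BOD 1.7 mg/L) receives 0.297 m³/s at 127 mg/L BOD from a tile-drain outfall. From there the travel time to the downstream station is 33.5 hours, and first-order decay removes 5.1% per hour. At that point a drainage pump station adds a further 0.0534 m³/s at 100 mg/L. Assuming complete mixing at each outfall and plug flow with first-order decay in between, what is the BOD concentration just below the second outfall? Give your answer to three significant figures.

5.43 mg/L

Flow-weighted average: C = (1.940·1.700 + 0.2970·127.0) / 2.237 = 41.02/2.237 = 18.34 mg/L; combined flow 2.237 m³/s.
5.1%/h lost → k = −ln(1 − 0.051) = 0.05235 h⁻¹.
After decay, C = 18.34 × e^(−kt) = 18.34 × 0.1731 = 3.175 mg/L.
At the second outfall, C = (2.237·3.175 + 0.05340·100.0) / (2.237 + 0.05340) = 5.432 mg/L.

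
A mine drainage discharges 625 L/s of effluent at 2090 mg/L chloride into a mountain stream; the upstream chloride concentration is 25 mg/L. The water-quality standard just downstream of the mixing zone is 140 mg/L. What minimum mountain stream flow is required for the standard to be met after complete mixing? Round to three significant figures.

10600 L/s

Set C_mix = 140: (Q·25.00 + 625.0·2090) / (Q + 625.0) = 140
→ Q = 625.0·(2090 − 140)/(140 − 25.00) = 10600 L/s.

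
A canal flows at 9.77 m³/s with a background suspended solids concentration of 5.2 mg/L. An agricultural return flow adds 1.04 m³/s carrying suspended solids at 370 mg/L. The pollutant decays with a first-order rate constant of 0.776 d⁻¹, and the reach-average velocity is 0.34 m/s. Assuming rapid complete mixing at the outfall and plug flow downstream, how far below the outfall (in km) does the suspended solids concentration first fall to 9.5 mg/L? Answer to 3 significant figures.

After mixing, C = (9.770·5.200 + 1.040·370.0) / 10.81 = 435.6/10.81 = 40.30 mg/L.
Set 40.30·exp(−k·t) = 9.5 → t = ln(40.30/9.5)/k = 160900 s = 44.69 h.
Distance = v·t = 0.34·160900 = 54700 m = 54.70 km.

54.7 km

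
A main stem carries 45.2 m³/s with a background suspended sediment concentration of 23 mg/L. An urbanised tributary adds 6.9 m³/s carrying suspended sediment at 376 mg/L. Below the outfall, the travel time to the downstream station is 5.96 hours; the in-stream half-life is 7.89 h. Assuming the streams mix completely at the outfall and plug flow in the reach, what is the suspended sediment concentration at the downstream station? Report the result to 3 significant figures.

Flow-weighted average: C = (45.20·23.00 + 6.900·376.0) / 52.10 = 3634/52.10 = 69.75 mg/L.
Half-life 7.89 h → k = ln 2 / 7.89 = 0.08785 h⁻¹ = 2.108 d⁻¹.
Decay over the reach: 69.75·exp(−kt) = 69.75·0.5924 = 41.32 mg/L.

41.3 mg/L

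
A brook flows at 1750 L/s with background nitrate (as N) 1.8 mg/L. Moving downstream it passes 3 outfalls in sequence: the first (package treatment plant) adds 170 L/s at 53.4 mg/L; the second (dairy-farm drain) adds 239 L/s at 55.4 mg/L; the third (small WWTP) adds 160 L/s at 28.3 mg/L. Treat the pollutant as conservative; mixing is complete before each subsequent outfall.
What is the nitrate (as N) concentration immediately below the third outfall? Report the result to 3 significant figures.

12.9 mg/L

Outfall 1: combined Q = 1920 L/s; C = (1750·1.800 + 170.0·53.40)/1920 = 6.369 mg/L.
Outfall 2: combined Q = 2159 L/s; C = (1920·6.369 + 239.0·55.40)/2159 = 11.80 mg/L.
Outfall 3: combined Q = 2319 L/s; C = (2159·11.80 + 160.0·28.30)/2319 = 12.94 mg/L.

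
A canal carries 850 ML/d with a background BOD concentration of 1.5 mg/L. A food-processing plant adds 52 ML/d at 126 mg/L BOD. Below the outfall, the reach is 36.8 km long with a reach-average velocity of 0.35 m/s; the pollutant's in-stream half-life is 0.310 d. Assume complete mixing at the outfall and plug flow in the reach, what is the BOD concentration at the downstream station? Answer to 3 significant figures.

0.571 mg/L

After mixing, C = (850.0·1.500 + 52.00·126.0) / 902.0 = 7827/902.0 = 8.677 mg/L.
Travel time t = 36.8·1000 / 0.35 = 105100 s = 29.21 h.
Half-life 0.310 d → k = ln 2 / 0.310 = 2.236 d⁻¹.
Decay over the reach: 8.677·exp(−kt) = 8.677·0.06581 = 0.5710 mg/L.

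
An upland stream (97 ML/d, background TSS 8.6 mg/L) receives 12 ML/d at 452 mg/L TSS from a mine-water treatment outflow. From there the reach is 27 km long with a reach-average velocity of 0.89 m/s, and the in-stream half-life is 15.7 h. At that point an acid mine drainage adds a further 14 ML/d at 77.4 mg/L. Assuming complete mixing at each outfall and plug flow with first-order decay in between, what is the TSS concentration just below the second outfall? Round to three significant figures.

Flow-weighted average: C = (97.00·8.600 + 12.00·452.0) / 109.0 = 6258/109.0 = 57.41 mg/L; combined flow 109.0 ML/d.
Travel time t = 27·1000 / 0.89 = 30340 s = 8.427 h.
Half-life 15.7 h → k = ln 2 / 15.7 = 0.04415 h⁻¹ = 1.060 d⁻¹.
First-order decay: C = 57.41·exp(−k·t) = 57.41·0.6893 = 39.58 mg/L.
At the second outfall, C = (109.0·39.58 + 14.00·77.40) / (109.0 + 14.00) = 43.88 mg/L.

43.9 mg/L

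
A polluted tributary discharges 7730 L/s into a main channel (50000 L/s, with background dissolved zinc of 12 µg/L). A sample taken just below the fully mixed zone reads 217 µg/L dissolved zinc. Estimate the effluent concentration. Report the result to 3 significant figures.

Mass balance: 50000·12.00 + 7730·Cₑ = 57730·217.0
→ Cₑ = (57730·217.0 − 50000·12.00) / 7730 = 1543 µg/L.

1540 µg/L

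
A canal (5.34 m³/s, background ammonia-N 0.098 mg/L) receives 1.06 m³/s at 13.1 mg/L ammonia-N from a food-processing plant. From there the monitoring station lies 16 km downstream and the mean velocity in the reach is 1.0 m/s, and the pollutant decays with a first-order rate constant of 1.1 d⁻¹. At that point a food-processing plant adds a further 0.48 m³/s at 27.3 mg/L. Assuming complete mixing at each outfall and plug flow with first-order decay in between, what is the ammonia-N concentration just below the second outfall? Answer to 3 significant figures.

3.61 mg/L

Mass balance: C = (5.340·0.09800 + 1.060·13.10) / 6.400 = 14.41/6.400 = 2.251 mg/L; combined flow 6.400 m³/s.
Travel time t = 16·1000 / 1.0 = 16000 s = 4.444 h.
First-order decay: C = 2.251·exp(−k·t) = 2.251·0.8157 = 1.837 mg/L.
At the second outfall, C = (6.400·1.837 + 0.4800·27.30) / (6.400 + 0.4800) = 3.613 mg/L.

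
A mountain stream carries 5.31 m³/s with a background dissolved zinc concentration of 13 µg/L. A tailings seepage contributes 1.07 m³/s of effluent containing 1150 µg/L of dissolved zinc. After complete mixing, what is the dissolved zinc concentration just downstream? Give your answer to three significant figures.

204 µg/L

After mixing, C = (5.310·13.00 + 1.070·1150) / 6.380 = 1300/6.380 = 203.7 µg/L.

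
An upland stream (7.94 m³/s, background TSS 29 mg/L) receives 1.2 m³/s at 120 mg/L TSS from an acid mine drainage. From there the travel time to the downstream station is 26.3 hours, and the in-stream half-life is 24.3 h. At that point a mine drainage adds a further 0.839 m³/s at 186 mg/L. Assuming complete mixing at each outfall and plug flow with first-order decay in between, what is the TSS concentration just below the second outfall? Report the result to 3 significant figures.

Conservation of mass: C = (7.940·29.00 + 1.200·120.0) / 9.140 = 374.3/9.140 = 40.95 mg/L; combined flow 9.140 m³/s.
Half-life 24.3 h → k = ln 2 / 24.3 = 0.02852 h⁻¹ = 0.6846 d⁻¹.
Decay over the reach: 40.95·exp(−kt) = 40.95·0.4723 = 19.34 mg/L.
At the second outfall, C = (9.140·19.34 + 0.8390·186.0) / (9.140 + 0.8390) = 33.35 mg/L.

33.4 mg/L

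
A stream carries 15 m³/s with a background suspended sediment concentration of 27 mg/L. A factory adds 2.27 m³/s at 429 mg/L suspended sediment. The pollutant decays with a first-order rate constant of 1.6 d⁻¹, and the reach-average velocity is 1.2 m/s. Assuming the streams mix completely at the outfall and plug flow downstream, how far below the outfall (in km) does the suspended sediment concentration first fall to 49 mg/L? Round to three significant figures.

Flow-weighted average: C = (15.00·27.00 + 2.270·429.0) / 17.27 = 1379/17.27 = 79.84 mg/L.
Set 79.84·exp(−k·t) = 49 → t = ln(79.84/49)/k = 26360 s = 7.323 h.
Distance = v·t = 1.2·26360 = 31640 m = 31.64 km.

31.6 km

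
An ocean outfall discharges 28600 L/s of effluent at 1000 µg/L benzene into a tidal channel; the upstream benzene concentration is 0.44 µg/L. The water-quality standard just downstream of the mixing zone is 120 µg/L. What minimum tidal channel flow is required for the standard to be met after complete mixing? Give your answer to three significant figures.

211000 L/s

Set C_mix = 120: (Q·0.4400 + 28600·1000) / (Q + 28600) = 120
→ Q = 28600·(1000 − 120)/(120 − 0.4400) = 210500 L/s.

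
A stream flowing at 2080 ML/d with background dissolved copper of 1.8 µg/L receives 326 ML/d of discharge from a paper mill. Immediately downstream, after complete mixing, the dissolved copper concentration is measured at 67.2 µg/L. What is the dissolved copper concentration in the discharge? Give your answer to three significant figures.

484 µg/L

Mass balance: 2080·1.800 + 326.0·Cₑ = 2406·67.20
→ Cₑ = (2406·67.20 − 2080·1.800) / 326.0 = 484.5 µg/L.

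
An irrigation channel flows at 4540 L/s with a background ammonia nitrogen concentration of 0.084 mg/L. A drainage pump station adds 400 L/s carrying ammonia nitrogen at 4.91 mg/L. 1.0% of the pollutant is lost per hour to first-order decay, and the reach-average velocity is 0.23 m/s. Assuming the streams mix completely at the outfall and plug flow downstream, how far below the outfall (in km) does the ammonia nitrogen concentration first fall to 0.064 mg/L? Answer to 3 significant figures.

Conservation of mass: C = (4540·0.08400 + 400.0·4.910) / 4940 = 2345/4940 = 0.4748 mg/L.
1.0%/h lost → k = −ln(1 − 0.01) = 0.01005 h⁻¹.
Set 0.4748·exp(−k·t) = 0.064 → t = ln(0.4748/0.064)/k = 717800 s = 199.4 h.
Distance = v·t = 0.23·717800 = 165100 m = 165.1 km.

165 km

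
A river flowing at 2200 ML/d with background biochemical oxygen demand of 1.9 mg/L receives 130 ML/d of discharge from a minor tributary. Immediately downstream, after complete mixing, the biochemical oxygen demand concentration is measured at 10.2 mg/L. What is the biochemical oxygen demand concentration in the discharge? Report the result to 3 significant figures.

151 mg/L

Mass balance: 2200·1.900 + 130.0·Cₑ = 2330·10.20
→ Cₑ = (2330·10.20 − 2200·1.900) / 130.0 = 150.7 mg/L.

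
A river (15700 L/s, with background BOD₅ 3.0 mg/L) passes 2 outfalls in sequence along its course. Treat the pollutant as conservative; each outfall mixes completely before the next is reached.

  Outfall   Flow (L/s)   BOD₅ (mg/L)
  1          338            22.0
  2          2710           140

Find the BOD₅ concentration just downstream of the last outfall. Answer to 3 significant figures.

Outfall 1: combined Q = 16040 L/s; C = (15700·3.000 + 338.0·22.00)/16040 = 3.400 mg/L.
Outfall 2: combined Q = 18750 L/s; C = (16040·3.400 + 2710·140.0)/18750 = 23.15 mg/L.

23.1 mg/L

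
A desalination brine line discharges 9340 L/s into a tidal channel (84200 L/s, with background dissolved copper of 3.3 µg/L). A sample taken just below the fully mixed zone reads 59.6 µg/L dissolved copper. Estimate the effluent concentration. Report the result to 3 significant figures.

567 µg/L

Mass balance: 84200·3.300 + 9340·Cₑ = 93540·59.60
→ Cₑ = (93540·59.60 − 84200·3.300) / 9340 = 567.1 µg/L.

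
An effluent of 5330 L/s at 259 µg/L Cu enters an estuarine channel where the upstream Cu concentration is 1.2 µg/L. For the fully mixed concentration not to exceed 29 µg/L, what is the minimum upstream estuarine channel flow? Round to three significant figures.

Set C_mix = 29: (Q·1.200 + 5330·259.0) / (Q + 5330) = 29
→ Q = 5330·(259.0 − 29)/(29 − 1.200) = 44100 L/s.

44100 L/s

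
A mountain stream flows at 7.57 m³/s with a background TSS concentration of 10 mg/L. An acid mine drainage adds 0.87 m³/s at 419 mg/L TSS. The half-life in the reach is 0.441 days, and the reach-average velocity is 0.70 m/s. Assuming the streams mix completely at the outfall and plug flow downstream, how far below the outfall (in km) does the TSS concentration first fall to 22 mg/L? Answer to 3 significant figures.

33.2 km

Mass balance: C = (7.570·10.00 + 0.8700·419.0) / 8.440 = 440.2/8.440 = 52.16 mg/L.
Half-life 0.441 d → k = ln 2 / 0.441 = 1.572 d⁻¹.
Set 52.16·exp(−k·t) = 22 → t = ln(52.16/22)/k = 47450 s = 13.18 h.
Distance = v·t = 0.70·47450 = 33220 m = 33.22 km.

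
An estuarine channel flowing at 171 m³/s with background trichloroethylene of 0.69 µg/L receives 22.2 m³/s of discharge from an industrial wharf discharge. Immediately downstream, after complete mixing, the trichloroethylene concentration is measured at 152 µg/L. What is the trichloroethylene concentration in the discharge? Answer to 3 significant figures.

1320 µg/L

Mass balance: 171.0·0.6900 + 22.20·Cₑ = 193.2·152.0
→ Cₑ = (193.2·152.0 − 171.0·0.6900) / 22.20 = 1317 µg/L.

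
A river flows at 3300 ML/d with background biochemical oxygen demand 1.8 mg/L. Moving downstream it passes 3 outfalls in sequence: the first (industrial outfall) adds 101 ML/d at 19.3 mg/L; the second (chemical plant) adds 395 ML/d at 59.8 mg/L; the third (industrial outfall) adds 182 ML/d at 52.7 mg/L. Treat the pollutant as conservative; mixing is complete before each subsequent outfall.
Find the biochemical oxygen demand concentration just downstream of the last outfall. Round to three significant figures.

10.3 mg/L

Outfall 1: combined Q = 3401 ML/d; C = (3300·1.800 + 101.0·19.30)/3401 = 2.320 mg/L.
Outfall 2: combined Q = 3796 ML/d; C = (3401·2.320 + 395.0·59.80)/3796 = 8.301 mg/L.
Outfall 3: combined Q = 3978 ML/d; C = (3796·8.301 + 182.0·52.70)/3978 = 10.33 mg/L.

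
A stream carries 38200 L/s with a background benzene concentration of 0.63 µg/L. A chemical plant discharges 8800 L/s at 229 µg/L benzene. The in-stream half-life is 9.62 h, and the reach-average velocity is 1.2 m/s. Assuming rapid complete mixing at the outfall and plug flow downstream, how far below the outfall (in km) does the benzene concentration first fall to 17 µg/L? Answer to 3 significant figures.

Conservation of mass: C = (38200·0.6300 + 8800·229.0) / 47000 = 2039000/47000 = 43.39 µg/L.
Half-life 9.62 h → k = ln 2 / 9.62 = 0.07205 h⁻¹ = 1.729 d⁻¹.
Set 43.39·exp(−k·t) = 17 → t = ln(43.39/17)/k = 46810 s = 13.00 h.
Distance = v·t = 1.2·46810 = 56180 m = 56.18 km.

56.2 km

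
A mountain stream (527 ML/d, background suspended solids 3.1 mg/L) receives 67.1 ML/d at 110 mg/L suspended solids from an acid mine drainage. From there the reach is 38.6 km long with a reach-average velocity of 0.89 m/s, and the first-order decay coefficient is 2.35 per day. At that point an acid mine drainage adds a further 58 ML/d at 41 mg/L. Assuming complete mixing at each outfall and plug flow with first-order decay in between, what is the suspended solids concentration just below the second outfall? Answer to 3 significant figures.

7.90 mg/L

Mixed concentration C = ΣQC/ΣQ = (527.0·3.100 + 67.10·110.0) / 594.1 = 9015/594.1 = 15.17 mg/L; combined flow 594.1 ML/d.
Travel time t = 38.6·1000 / 0.89 = 43370 s = 12.05 h.
Decay over the reach: 15.17·exp(−kt) = 15.17·0.3074 = 4.664 mg/L.
Second outfall: C = (594.1·4.664 + 58.00·41.00)/652.1 = 7.896 mg/L.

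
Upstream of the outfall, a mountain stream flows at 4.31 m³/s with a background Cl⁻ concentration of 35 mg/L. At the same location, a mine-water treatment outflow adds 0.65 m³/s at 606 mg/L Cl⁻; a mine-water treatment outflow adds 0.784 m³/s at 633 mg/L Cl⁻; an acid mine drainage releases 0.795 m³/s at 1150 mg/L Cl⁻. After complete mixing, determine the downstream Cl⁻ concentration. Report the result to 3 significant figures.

Mixed concentration C = ΣQC/ΣQ = (4.310·35.00 + 0.6500·606.0 + 0.7840·633.0 + 0.7950·1150) / 6.539 = 1955/6.539 = 299.0 mg/L.

299 mg/L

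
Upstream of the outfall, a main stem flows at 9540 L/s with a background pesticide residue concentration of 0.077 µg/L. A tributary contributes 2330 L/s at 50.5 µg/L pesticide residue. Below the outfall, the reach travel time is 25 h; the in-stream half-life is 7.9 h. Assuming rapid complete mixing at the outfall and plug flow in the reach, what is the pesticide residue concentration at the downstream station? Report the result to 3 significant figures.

1.11 µg/L

Conservation of mass: C = (9540·0.07700 + 2330·50.50) / 11870 = 118400/11870 = 9.975 µg/L.
Half-life 7.9 h → k = ln 2 / 7.9 = 0.08774 h⁻¹ = 2.106 d⁻¹.
After decay, C = 9.975 × e^(−kt) = 9.975 × 0.1115 = 1.112 µg/L.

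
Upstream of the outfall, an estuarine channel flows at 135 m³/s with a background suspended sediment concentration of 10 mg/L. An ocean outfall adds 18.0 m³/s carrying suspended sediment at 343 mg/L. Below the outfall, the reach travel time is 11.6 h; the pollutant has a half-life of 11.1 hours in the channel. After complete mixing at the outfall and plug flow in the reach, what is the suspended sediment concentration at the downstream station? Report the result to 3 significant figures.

Mixed concentration C = ΣQC/ΣQ = (135.0·10.00 + 18.00·343.0) / 153.0 = 7524/153.0 = 49.18 mg/L.
Half-life 11.1 h → k = ln 2 / 11.1 = 0.06245 h⁻¹ = 1.499 d⁻¹.
First-order decay: C = 49.18·exp(−k·t) = 49.18·0.4846 = 23.83 mg/L.

23.8 mg/L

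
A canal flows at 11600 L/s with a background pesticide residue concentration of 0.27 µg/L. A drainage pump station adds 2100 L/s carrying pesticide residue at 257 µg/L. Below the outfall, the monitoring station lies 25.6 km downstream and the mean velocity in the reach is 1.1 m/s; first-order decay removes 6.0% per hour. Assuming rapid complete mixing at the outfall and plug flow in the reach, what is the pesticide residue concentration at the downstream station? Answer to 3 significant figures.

26.6 µg/L

Flow-weighted average: C = (11600·0.2700 + 2100·257.0) / 13700 = 542800/13700 = 39.62 µg/L.
Travel time t = 25.6·1000 / 1.1 = 23270 s = 6.465 h.
6.0%/h lost → k = −ln(1 − 0.06) = 0.06188 h⁻¹.
Applying C = C₀e^(−kt): 39.62 × 0.6703 = 26.56 µg/L.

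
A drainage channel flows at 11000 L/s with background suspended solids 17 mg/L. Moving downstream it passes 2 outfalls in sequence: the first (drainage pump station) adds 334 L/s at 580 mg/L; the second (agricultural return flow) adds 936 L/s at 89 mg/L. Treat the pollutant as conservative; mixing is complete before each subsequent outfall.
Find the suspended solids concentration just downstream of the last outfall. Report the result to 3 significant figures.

37.8 mg/L

After outfall 1: Q = 11000 + 334.0 = 11330 L/s; C = (11000·17.00 + 334.0·580.0)/11330 = 33.59 mg/L.
After outfall 2: Q = 11330 + 936.0 = 12270 L/s; C = (11330·33.59 + 936.0·89.00)/12270 = 37.82 mg/L.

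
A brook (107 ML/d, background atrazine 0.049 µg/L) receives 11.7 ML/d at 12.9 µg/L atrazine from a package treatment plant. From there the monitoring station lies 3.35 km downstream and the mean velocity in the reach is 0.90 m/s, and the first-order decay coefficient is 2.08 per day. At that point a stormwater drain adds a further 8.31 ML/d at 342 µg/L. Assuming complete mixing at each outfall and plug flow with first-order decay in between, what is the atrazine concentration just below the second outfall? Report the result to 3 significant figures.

23.5 µg/L

Mixed concentration C = ΣQC/ΣQ = (107.0·0.04900 + 11.70·12.90) / 118.7 = 156.2/118.7 = 1.316 µg/L; combined flow 118.7 ML/d.
Travel time t = 3.35·1000 / 0.90 = 3722 s = 1.034 h.
First-order decay: C = 1.316·exp(−k·t) = 1.316·0.9143 = 1.203 µg/L.
Second outfall: C = (118.7·1.203 + 8.310·342.0)/127.0 = 23.50 µg/L.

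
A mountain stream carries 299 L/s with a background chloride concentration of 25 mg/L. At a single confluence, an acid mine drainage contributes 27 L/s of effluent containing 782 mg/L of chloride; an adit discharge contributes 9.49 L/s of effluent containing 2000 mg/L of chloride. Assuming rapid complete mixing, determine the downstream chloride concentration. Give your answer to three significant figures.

142 mg/L

After mixing, C = (299.0·25.00 + 27.00·782.0 + 9.490·2000) / 335.5 = 47570/335.5 = 141.8 mg/L.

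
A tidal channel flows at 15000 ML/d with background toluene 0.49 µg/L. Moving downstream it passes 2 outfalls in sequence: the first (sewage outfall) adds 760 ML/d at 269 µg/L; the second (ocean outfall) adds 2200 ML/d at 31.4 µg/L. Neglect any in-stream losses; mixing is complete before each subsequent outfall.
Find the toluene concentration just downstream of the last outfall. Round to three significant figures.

After outfall 1: Q = 15000 + 760.0 = 15760 ML/d; C = (15000·0.4900 + 760.0·269.0)/15760 = 13.44 µg/L.
After outfall 2: Q = 15760 + 2200 = 17960 ML/d; C = (15760·13.44 + 2200·31.40)/17960 = 15.64 µg/L.

15.6 µg/L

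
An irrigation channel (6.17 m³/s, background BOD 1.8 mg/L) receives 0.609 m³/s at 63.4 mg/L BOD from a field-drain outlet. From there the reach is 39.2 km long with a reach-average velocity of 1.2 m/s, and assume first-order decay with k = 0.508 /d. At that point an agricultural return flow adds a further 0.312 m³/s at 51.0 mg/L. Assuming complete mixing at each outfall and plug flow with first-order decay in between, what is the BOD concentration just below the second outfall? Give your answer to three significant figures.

8.03 mg/L

Mass balance: C = (6.170·1.800 + 0.6090·63.40) / 6.779 = 49.72/6.779 = 7.334 mg/L; combined flow 6.779 m³/s.
Travel time t = 39.2·1000 / 1.2 = 32670 s = 9.074 h.
After decay, C = 7.334 × e^(−kt) = 7.334 × 0.8253 = 6.052 mg/L.
Second outfall: C = (6.779·6.052 + 0.3120·51.00)/7.091 = 8.030 mg/L.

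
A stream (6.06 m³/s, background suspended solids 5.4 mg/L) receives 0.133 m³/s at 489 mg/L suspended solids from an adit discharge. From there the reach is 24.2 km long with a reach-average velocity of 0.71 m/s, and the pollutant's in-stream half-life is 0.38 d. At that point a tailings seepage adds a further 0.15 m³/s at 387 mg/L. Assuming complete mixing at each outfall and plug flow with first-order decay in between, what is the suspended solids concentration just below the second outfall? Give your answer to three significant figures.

Flow-weighted average: C = (6.060·5.400 + 0.1330·489.0) / 6.193 = 97.76/6.193 = 15.79 mg/L; combined flow 6.193 m³/s.
Travel time t = 24.2·1000 / 0.71 = 34080 s = 9.468 h.
Half-life 0.38 d → k = ln 2 / 0.38 = 1.824 d⁻¹.
Applying C = C₀e^(−kt): 15.79 × 0.4870 = 7.687 mg/L.
At the second outfall, C = (6.193·7.687 + 0.1500·387.0) / (6.193 + 0.1500) = 16.66 mg/L.

16.7 mg/L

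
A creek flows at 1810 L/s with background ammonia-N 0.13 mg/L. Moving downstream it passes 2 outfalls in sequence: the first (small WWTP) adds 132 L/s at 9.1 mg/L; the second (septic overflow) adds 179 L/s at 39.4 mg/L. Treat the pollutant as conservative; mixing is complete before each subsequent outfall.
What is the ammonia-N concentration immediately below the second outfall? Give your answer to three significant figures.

Outfall 1: combined Q = 1942 L/s; C = (1810·0.1300 + 132.0·9.100)/1942 = 0.7397 mg/L.
Outfall 2: combined Q = 2121 L/s; C = (1942·0.7397 + 179.0·39.40)/2121 = 4.002 mg/L.

4.00 mg/L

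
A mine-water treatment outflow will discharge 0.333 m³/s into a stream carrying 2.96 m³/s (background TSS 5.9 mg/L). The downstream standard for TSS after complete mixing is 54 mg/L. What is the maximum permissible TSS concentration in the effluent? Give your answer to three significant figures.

At the limit, (Qr·Cr + Qe·Cₑ)/(Qr + Qe) = 54:
Cₑ = (3.293·54 − 2.960·5.900) / 0.3330 = 481.6 mg/L.

482 mg/L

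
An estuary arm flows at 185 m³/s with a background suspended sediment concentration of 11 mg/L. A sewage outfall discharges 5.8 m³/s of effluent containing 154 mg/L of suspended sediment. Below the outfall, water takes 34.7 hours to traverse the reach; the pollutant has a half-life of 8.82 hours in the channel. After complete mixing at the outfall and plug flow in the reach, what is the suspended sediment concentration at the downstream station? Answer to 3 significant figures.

Mass balance: C = (185.0·11.00 + 5.800·154.0) / 190.8 = 2928/190.8 = 15.35 mg/L.
Half-life 8.82 h → k = ln 2 / 8.82 = 0.07859 h⁻¹ = 1.886 d⁻¹.
Decay over the reach: 15.35·exp(−kt) = 15.35·0.06541 = 1.004 mg/L.

1.00 mg/L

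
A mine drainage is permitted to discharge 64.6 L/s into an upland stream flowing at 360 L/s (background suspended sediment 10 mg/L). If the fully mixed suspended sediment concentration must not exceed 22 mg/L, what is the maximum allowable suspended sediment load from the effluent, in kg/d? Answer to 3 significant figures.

Mass balance at the limit: 360.0·10.00 + 64.60·Cₑ = 424.6·22 → Cₑ = 88.87 mg/L.
64.60 L/s = 0.06460 m³/s. Load = 0.06460 m³/s × 88.87 g/m³ × 86 400 s/d = 496.0 kg/d.

496 kg/d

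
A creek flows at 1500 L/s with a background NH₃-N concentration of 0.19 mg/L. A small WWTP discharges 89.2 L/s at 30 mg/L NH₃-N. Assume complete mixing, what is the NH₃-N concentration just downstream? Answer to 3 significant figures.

1.86 mg/L

Flow-weighted average: C = (1500·0.1900 + 89.20·30.00) / 1589 = 2961/1589 = 1.863 mg/L.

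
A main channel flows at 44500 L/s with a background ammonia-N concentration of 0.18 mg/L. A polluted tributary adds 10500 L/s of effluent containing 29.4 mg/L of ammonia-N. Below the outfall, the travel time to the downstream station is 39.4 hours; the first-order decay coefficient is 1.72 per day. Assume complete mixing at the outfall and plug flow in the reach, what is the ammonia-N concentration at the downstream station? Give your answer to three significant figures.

Flow-weighted average: C = (44500·0.1800 + 10500·29.40) / 55000 = 316700/55000 = 5.758 mg/L.
After decay, C = 5.758 × e^(−kt) = 5.758 × 0.05939 = 0.3420 mg/L.

0.342 mg/L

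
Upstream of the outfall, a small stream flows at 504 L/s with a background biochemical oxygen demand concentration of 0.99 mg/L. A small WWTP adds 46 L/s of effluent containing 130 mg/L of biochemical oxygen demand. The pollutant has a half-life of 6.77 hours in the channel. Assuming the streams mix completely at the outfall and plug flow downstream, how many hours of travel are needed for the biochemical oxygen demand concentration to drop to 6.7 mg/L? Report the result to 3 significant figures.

5.51 h

Mixed concentration C = ΣQC/ΣQ = (504.0·0.9900 + 46.00·130.0) / 550.0 = 6479/550.0 = 11.78 mg/L.
Half-life 6.77 h → k = ln 2 / 6.77 = 0.1024 h⁻¹ = 2.457 d⁻¹.
11.78·exp(−k·t) = 6.7 → t = ln(11.78/6.7)/k = 19840 s = 5.511 h.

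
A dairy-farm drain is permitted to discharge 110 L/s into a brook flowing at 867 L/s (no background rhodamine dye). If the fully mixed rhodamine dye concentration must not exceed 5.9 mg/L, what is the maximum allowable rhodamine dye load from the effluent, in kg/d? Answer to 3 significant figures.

Mass balance at the limit: 867.0·0 + 110.0·Cₑ = 977.0·5.9 → Cₑ = 52.40 mg/L.
110.0 L/s = 0.1100 m³/s. Load = 0.1100 m³/s × 52.40 g/m³ × 86 400 s/d = 498.0 kg/d.

498 kg/d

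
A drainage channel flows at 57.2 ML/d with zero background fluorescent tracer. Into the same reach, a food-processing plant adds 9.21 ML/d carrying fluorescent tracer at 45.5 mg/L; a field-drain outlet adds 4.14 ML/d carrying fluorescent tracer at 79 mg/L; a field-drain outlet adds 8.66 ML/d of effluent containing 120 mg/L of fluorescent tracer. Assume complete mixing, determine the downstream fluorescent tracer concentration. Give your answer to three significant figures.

22.5 mg/L

Flow-weighted average: C = (57.20·0 + 9.210·45.50 + 4.140·79.00 + 8.660·120.0) / 79.21 = 1785/79.21 = 22.54 mg/L.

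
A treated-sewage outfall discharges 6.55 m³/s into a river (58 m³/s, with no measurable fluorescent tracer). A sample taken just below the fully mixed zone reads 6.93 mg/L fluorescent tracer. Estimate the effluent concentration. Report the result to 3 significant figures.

Mass balance: 58.00·0 + 6.550·Cₑ = 64.55·6.930
→ Cₑ = (64.55·6.930 − 58.00·0) / 6.550 = 68.29 mg/L.

68.3 mg/L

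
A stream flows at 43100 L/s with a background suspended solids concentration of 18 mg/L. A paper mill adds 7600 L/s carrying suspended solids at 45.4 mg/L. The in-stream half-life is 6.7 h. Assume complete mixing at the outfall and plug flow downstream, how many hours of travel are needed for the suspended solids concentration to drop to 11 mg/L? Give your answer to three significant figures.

6.75 h

Conservation of mass: C = (43100·18.00 + 7600·45.40) / 50700 = 1121000/50700 = 22.11 mg/L.
Half-life 6.7 h → k = ln 2 / 6.7 = 0.1035 h⁻¹ = 2.483 d⁻¹.
22.11·exp(−k·t) = 11 → t = ln(22.11/11)/k = 24290 s = 6.747 h.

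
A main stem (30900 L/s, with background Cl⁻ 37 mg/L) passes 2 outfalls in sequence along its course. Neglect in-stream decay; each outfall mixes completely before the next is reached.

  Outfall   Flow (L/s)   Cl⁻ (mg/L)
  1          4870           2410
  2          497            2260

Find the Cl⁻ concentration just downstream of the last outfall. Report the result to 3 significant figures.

386 mg/L

Outfall 1: combined Q = 35770 L/s; C = (30900·37.00 + 4870·2410)/35770 = 360.1 mg/L.
Outfall 2: combined Q = 36270 L/s; C = (35770·360.1 + 497.0·2260)/36270 = 386.1 mg/L.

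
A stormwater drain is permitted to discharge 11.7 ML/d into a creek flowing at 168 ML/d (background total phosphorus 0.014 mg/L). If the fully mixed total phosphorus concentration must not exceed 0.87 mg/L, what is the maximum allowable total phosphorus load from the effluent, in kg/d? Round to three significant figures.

154 kg/d

Mass balance at the limit: 168.0·0.01400 + 11.70·Cₑ = 179.7·0.87 → Cₑ = 13.16 mg/L.
11.70 ML/d = 0.1354 m³/s. Load = 0.1354 m³/s × 13.16 g/m³ × 86 400 s/d = 154.0 kg/d.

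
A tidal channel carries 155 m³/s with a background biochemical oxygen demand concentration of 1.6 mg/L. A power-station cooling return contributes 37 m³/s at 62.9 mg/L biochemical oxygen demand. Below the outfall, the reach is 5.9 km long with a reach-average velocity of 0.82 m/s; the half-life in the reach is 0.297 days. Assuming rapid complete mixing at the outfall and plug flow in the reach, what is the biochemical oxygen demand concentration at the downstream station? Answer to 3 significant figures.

11.0 mg/L

After mixing, C = (155.0·1.600 + 37.00·62.90) / 192.0 = 2575/192.0 = 13.41 mg/L.
Travel time t = 5.9·1000 / 0.82 = 7195 s = 1.999 h.
Half-life 0.297 d → k = ln 2 / 0.297 = 2.334 d⁻¹.
Applying C = C₀e^(−kt): 13.41 × 0.8234 = 11.04 mg/L.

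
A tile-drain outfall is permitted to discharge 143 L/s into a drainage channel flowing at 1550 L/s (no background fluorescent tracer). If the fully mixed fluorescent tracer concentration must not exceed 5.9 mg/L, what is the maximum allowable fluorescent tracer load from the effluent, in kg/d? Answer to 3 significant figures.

863 kg/d

Mass balance at the limit: 1550·0 + 143.0·Cₑ = 1693·5.9 → Cₑ = 69.85 mg/L.
143.0 L/s = 0.1430 m³/s. Load = 0.1430 m³/s × 69.85 g/m³ × 86 400 s/d = 863.0 kg/d.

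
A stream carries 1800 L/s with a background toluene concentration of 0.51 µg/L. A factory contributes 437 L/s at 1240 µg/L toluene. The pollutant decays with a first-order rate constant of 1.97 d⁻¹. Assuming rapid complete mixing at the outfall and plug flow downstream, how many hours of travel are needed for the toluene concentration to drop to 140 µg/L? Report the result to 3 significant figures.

6.70 h

Mixed concentration C = ΣQC/ΣQ = (1800·0.5100 + 437.0·1240) / 2237 = 542800/2237 = 242.6 µg/L.
242.6·exp(−k·t) = 140 → t = ln(242.6/140)/k = 24120 s = 6.700 h.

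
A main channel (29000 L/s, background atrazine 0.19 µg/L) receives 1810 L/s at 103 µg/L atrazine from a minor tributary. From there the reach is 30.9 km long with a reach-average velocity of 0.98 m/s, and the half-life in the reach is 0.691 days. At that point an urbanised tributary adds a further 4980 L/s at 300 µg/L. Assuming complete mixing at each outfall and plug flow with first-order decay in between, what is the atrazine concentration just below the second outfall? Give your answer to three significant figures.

After mixing, C = (29000·0.1900 + 1810·103.0) / 30810 = 191900/30810 = 6.230 µg/L; combined flow 30810 L/s.
Travel time t = 30.9·1000 / 0.98 = 31530 s = 8.759 h.
Half-life 0.691 d → k = ln 2 / 0.691 = 1.003 d⁻¹.
Decay over the reach: 6.230·exp(−kt) = 6.230·0.6935 = 4.320 µg/L.
Second outfall: C = (30810·4.320 + 4980·300.0)/35790 = 45.46 µg/L.

45.5 µg/L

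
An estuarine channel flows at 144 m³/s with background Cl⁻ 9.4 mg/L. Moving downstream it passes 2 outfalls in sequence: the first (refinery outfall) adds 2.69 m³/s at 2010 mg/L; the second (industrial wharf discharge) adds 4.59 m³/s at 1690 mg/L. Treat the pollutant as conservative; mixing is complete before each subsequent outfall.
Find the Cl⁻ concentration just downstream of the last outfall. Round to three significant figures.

96.0 mg/L

After outfall 1: Q = 144.0 + 2.690 = 146.7 m³/s; C = (144.0·9.400 + 2.690·2010)/146.7 = 46.09 mg/L.
After outfall 2: Q = 146.7 + 4.590 = 151.3 m³/s; C = (146.7·46.09 + 4.590·1690)/151.3 = 95.97 mg/L.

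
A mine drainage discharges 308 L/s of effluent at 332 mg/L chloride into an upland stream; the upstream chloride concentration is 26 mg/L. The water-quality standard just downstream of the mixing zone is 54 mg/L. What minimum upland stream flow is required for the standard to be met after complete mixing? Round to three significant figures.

3060 L/s

Set C_mix = 54: (Q·26.00 + 308.0·332.0) / (Q + 308.0) = 54
→ Q = 308.0·(332.0 − 54)/(54 − 26.00) = 3058 L/s.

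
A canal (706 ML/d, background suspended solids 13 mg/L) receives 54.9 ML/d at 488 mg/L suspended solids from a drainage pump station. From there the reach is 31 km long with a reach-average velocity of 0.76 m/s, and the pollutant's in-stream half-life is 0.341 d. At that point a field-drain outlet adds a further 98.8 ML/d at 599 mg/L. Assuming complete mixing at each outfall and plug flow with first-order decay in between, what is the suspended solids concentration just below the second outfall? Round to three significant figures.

Conservation of mass: C = (706.0·13.00 + 54.90·488.0) / 760.9 = 35970/760.9 = 47.27 mg/L; combined flow 760.9 ML/d.
Travel time t = 31·1000 / 0.76 = 40790 s = 11.33 h.
Half-life 0.341 d → k = ln 2 / 0.341 = 2.033 d⁻¹.
Decay over the reach: 47.27·exp(−kt) = 47.27·0.3830 = 18.11 mg/L.
Second outfall: C = (760.9·18.11 + 98.80·599.0)/859.7 = 84.87 mg/L.

84.9 mg/L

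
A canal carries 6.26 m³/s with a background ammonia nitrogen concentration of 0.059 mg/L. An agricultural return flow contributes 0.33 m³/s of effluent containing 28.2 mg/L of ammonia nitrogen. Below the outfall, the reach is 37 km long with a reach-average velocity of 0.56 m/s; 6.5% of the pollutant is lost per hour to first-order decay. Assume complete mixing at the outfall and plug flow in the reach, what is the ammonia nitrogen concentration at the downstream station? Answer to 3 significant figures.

Flow-weighted average: C = (6.260·0.05900 + 0.3300·28.20) / 6.590 = 9.675/6.590 = 1.468 mg/L.
Travel time t = 37·1000 / 0.56 = 66070 s = 18.35 h.
6.5%/h lost → k = −ln(1 − 0.065) = 0.06721 h⁻¹.
First-order decay: C = 1.468·exp(−k·t) = 1.468·0.2913 = 0.4276 mg/L.

0.428 mg/L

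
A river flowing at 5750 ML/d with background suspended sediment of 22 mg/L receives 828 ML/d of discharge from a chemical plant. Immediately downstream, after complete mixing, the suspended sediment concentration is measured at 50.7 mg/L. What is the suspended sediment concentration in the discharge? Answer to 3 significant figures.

Mass balance: 5750·22.00 + 828.0·Cₑ = 6578·50.70
→ Cₑ = (6578·50.70 − 5750·22.00) / 828.0 = 250.0 mg/L.

250 mg/L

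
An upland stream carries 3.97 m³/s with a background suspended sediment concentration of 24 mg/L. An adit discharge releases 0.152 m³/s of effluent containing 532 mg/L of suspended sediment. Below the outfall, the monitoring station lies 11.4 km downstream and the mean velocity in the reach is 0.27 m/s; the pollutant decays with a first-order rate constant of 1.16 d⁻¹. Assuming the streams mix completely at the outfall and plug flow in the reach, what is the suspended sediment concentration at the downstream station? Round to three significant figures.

24.2 mg/L

After mixing, C = (3.970·24.00 + 0.1520·532.0) / 4.122 = 176.1/4.122 = 42.73 mg/L.
Travel time t = 11.4·1000 / 0.27 = 42220 s = 11.73 h.
Decay over the reach: 42.73·exp(−kt) = 42.73·0.5673 = 24.24 mg/L.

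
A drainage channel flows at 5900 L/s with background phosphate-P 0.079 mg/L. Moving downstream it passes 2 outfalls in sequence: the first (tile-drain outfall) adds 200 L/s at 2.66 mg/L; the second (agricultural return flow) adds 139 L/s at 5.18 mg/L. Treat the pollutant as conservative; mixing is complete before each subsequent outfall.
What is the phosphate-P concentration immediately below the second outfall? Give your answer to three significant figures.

After outfall 1: Q = 5900 + 200.0 = 6100 L/s; C = (5900·0.07900 + 200.0·2.660)/6100 = 0.1636 mg/L.
After outfall 2: Q = 6100 + 139.0 = 6239 L/s; C = (6100·0.1636 + 139.0·5.180)/6239 = 0.2754 mg/L.

0.275 mg/L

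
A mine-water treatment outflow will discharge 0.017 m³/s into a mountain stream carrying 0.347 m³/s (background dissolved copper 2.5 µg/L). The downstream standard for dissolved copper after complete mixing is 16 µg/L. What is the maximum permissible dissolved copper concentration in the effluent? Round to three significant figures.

292 µg/L

At the limit, (Qr·Cr + Qe·Cₑ)/(Qr + Qe) = 16:
Cₑ = (0.3640·16 − 0.3470·2.500) / 0.01700 = 291.6 µg/L.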